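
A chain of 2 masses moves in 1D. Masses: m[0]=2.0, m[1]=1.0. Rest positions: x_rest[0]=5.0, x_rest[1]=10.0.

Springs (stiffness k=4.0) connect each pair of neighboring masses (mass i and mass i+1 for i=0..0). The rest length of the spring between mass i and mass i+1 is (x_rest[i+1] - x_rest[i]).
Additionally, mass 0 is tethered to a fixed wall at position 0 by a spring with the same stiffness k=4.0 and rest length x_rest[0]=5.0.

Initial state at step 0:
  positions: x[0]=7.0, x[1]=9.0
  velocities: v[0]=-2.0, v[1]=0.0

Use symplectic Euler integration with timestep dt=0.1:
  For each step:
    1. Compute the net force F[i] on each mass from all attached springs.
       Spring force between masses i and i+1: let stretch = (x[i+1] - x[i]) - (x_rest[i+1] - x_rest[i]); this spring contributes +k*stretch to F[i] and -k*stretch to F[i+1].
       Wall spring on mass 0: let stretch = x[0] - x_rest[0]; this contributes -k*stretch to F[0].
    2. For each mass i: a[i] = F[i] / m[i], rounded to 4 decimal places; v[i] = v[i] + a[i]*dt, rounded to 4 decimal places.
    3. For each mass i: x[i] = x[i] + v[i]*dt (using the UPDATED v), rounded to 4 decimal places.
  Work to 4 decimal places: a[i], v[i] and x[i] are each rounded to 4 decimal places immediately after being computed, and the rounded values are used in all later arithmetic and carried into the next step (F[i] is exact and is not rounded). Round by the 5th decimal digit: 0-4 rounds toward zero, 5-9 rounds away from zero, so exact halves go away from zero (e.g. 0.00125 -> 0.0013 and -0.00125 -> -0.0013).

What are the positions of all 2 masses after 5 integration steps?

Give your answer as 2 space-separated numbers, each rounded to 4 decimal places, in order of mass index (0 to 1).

Step 0: x=[7.0000 9.0000] v=[-2.0000 0.0000]
Step 1: x=[6.7000 9.1200] v=[-3.0000 1.2000]
Step 2: x=[6.3144 9.3432] v=[-3.8560 2.2320]
Step 3: x=[5.8631 9.6453] v=[-4.5131 3.0205]
Step 4: x=[5.3702 9.9961] v=[-4.9293 3.5076]
Step 5: x=[4.8624 10.3618] v=[-5.0782 3.6572]

Answer: 4.8624 10.3618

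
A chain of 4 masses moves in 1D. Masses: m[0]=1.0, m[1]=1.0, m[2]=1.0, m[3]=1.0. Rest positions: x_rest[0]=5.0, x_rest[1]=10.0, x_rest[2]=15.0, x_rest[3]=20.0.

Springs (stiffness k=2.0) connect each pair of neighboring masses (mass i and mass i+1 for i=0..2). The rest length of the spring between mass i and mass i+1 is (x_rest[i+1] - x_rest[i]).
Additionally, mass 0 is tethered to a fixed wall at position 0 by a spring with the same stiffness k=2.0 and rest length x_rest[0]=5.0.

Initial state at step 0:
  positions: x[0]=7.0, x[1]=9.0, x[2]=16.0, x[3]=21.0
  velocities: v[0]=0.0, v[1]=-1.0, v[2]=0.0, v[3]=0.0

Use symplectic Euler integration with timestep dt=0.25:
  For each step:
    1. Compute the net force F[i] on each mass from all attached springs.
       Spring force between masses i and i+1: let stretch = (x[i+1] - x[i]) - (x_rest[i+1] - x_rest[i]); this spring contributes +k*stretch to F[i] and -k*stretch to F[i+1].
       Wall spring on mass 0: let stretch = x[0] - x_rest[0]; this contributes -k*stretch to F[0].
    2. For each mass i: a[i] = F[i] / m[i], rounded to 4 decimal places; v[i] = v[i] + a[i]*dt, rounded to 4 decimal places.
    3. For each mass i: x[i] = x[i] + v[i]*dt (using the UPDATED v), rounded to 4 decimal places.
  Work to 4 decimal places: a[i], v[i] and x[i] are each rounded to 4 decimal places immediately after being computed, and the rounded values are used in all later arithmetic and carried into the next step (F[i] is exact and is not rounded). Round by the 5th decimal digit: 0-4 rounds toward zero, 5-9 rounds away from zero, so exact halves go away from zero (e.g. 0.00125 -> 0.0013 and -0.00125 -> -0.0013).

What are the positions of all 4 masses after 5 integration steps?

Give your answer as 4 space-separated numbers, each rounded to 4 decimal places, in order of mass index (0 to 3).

Answer: 3.2278 11.4136 15.0943 20.3445

Derivation:
Step 0: x=[7.0000 9.0000 16.0000 21.0000] v=[0.0000 -1.0000 0.0000 0.0000]
Step 1: x=[6.3750 9.3750 15.7500 21.0000] v=[-2.5000 1.5000 -1.0000 0.0000]
Step 2: x=[5.3281 10.1719 15.3594 20.9688] v=[-4.1875 3.1875 -1.5625 -0.1250]
Step 3: x=[4.2207 11.0118 15.0215 20.8614] v=[-4.4297 3.3594 -1.3516 -0.4297]
Step 4: x=[3.4346 11.5040 14.9124 20.6490] v=[-3.1445 1.9687 -0.4365 -0.8497]
Step 5: x=[3.2278 11.4136 15.0943 20.3445] v=[-0.8271 -0.3618 0.7276 -1.2180]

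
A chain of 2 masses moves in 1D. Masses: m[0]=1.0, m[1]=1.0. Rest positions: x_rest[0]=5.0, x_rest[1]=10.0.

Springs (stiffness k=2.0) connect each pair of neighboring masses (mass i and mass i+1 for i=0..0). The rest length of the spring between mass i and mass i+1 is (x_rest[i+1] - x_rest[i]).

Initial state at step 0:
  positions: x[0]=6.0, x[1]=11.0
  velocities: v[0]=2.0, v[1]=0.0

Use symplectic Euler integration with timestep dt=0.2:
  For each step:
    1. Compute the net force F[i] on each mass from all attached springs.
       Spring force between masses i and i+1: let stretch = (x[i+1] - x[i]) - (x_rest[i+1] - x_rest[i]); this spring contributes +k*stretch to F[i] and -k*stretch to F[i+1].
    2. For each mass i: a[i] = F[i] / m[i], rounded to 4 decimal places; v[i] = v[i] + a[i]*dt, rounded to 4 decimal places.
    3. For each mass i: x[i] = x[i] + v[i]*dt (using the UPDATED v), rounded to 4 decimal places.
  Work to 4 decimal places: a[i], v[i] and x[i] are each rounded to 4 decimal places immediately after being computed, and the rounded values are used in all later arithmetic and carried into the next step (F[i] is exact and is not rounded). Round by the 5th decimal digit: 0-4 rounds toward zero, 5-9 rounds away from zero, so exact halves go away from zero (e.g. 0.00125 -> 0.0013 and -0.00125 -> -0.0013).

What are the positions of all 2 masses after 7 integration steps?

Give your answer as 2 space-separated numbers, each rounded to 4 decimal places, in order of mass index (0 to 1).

Answer: 7.5618 12.2382

Derivation:
Step 0: x=[6.0000 11.0000] v=[2.0000 0.0000]
Step 1: x=[6.4000 11.0000] v=[2.0000 0.0000]
Step 2: x=[6.7680 11.0320] v=[1.8400 0.1600]
Step 3: x=[7.0771 11.1229] v=[1.5456 0.4544]
Step 4: x=[7.3099 11.2901] v=[1.1639 0.8361]
Step 5: x=[7.4611 11.5389] v=[0.7560 1.2440]
Step 6: x=[7.5385 11.8615] v=[0.3871 1.6129]
Step 7: x=[7.5618 12.2382] v=[0.1163 1.8837]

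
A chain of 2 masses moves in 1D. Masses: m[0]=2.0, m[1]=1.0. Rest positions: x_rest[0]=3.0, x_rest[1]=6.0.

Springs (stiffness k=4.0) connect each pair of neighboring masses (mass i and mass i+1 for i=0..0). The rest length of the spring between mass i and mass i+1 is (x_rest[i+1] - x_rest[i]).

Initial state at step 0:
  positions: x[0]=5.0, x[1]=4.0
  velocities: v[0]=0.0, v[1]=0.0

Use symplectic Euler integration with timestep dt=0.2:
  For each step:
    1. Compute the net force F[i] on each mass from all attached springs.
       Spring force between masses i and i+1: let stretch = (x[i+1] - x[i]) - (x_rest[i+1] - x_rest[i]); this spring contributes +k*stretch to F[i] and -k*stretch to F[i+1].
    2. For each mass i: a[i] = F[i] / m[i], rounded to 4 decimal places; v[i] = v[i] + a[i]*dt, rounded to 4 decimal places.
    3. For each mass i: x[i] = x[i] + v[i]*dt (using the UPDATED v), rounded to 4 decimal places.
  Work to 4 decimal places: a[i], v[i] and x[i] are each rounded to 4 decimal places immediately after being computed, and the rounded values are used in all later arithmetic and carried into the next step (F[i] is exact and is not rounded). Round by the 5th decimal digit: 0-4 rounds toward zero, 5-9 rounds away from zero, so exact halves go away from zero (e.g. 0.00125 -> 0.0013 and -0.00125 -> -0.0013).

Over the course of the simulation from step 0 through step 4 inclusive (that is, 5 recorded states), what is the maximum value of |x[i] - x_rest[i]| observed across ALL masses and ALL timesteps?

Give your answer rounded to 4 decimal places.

Answer: 2.3452

Derivation:
Step 0: x=[5.0000 4.0000] v=[0.0000 0.0000]
Step 1: x=[4.6800 4.6400] v=[-1.6000 3.2000]
Step 2: x=[4.1168 5.7664] v=[-2.8160 5.6320]
Step 3: x=[3.4456 7.1089] v=[-3.3562 6.7123]
Step 4: x=[2.8274 8.3452] v=[-3.0909 6.1817]
Max displacement = 2.3452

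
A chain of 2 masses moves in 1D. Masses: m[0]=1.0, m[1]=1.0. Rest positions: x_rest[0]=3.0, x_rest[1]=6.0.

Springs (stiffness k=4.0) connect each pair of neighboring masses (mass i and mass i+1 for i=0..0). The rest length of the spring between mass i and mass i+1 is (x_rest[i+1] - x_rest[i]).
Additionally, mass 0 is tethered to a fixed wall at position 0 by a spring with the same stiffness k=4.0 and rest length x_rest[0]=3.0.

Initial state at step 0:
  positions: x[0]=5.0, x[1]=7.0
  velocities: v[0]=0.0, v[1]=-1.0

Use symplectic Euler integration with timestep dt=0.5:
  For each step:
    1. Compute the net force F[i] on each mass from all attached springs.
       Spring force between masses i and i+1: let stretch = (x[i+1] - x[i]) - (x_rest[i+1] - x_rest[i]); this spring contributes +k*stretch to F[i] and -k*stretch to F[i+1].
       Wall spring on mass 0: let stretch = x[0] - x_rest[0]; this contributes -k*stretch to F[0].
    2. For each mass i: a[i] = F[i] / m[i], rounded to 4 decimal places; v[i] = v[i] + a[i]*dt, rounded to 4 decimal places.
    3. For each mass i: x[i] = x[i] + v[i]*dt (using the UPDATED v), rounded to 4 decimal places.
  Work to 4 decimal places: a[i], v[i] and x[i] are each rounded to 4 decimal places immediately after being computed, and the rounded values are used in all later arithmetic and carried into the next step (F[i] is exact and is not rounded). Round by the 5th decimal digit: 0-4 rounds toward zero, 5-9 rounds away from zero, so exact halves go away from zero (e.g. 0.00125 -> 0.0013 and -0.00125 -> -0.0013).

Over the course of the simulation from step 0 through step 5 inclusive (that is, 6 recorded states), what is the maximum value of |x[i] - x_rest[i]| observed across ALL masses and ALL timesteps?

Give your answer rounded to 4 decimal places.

Answer: 2.5000

Derivation:
Step 0: x=[5.0000 7.0000] v=[0.0000 -1.0000]
Step 1: x=[2.0000 7.5000] v=[-6.0000 1.0000]
Step 2: x=[2.5000 5.5000] v=[1.0000 -4.0000]
Step 3: x=[3.5000 3.5000] v=[2.0000 -4.0000]
Step 4: x=[1.0000 4.5000] v=[-5.0000 2.0000]
Step 5: x=[1.0000 5.0000] v=[0.0000 1.0000]
Max displacement = 2.5000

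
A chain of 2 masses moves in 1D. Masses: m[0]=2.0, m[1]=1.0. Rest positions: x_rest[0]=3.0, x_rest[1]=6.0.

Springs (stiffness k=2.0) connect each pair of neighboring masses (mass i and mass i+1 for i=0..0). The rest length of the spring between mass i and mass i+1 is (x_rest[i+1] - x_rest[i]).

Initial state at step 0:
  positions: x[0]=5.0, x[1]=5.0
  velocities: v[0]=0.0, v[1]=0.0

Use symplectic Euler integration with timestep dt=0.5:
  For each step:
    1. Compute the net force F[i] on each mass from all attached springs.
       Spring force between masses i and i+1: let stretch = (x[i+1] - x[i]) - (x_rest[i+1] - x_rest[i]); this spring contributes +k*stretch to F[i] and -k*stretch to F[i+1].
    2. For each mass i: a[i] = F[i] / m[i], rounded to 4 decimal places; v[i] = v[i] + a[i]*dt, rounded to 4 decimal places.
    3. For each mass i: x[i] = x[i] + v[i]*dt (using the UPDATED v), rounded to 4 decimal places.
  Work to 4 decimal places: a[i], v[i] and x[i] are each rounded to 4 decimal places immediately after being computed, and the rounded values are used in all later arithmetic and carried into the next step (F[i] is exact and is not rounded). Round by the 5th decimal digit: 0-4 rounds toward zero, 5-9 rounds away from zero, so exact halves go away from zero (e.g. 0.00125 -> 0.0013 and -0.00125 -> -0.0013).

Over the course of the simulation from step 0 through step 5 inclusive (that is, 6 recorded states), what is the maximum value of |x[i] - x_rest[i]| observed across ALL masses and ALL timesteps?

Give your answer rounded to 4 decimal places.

Answer: 3.2188

Derivation:
Step 0: x=[5.0000 5.0000] v=[0.0000 0.0000]
Step 1: x=[4.2500 6.5000] v=[-1.5000 3.0000]
Step 2: x=[3.3125 8.3750] v=[-1.8750 3.7500]
Step 3: x=[2.8906 9.2188] v=[-0.8438 1.6875]
Step 4: x=[3.3008 8.3985] v=[0.8203 -1.6407]
Step 5: x=[4.2354 6.5293] v=[1.8692 -3.7384]
Max displacement = 3.2188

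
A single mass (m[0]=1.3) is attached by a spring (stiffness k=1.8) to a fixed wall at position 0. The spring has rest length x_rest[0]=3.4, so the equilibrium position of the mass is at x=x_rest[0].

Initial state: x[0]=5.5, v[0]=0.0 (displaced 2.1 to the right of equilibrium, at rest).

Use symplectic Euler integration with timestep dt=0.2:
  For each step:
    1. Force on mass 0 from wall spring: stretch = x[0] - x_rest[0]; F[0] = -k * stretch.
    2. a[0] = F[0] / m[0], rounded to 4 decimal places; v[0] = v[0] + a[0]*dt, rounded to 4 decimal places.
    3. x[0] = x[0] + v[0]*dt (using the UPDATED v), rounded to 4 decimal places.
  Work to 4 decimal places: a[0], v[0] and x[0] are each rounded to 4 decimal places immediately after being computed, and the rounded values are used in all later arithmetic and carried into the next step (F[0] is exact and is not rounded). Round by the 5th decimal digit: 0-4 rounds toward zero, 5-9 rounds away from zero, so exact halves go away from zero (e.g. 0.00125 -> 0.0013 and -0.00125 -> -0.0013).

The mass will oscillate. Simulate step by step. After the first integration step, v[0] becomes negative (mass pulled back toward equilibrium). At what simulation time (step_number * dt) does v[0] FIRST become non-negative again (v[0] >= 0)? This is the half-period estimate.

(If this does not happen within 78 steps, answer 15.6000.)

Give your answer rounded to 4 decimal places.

Step 0: x=[5.5000] v=[0.0000]
Step 1: x=[5.3837] v=[-0.5815]
Step 2: x=[5.1575] v=[-1.1308]
Step 3: x=[4.8340] v=[-1.6175]
Step 4: x=[4.4311] v=[-2.0146]
Step 5: x=[3.9711] v=[-2.3001]
Step 6: x=[3.4794] v=[-2.4583]
Step 7: x=[2.9833] v=[-2.4803]
Step 8: x=[2.5103] v=[-2.3649]
Step 9: x=[2.0866] v=[-2.1185]
Step 10: x=[1.7356] v=[-1.7548]
Step 11: x=[1.4768] v=[-1.2939]
Step 12: x=[1.3245] v=[-0.7613]
Step 13: x=[1.2872] v=[-0.1865]
Step 14: x=[1.3669] v=[0.3986]
First v>=0 after going negative at step 14, time=2.8000

Answer: 2.8000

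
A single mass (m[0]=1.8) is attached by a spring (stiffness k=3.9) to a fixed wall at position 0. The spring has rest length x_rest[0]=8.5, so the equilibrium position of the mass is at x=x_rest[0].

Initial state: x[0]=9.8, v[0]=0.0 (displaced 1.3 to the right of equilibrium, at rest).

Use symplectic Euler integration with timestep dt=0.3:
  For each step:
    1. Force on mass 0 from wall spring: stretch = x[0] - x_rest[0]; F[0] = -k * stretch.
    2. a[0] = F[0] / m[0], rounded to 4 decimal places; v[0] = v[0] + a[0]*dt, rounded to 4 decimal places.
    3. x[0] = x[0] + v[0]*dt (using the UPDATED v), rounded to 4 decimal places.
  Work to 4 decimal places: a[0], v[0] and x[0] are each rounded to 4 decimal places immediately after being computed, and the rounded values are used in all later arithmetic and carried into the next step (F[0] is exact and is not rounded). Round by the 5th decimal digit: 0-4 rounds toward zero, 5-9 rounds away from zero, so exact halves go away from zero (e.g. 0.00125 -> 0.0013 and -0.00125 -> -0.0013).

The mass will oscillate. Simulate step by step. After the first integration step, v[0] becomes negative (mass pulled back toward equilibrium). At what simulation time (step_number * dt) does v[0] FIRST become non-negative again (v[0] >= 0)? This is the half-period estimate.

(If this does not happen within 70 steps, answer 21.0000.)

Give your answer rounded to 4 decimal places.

Step 0: x=[9.8000] v=[0.0000]
Step 1: x=[9.5465] v=[-0.8450]
Step 2: x=[9.0889] v=[-1.5252]
Step 3: x=[8.5165] v=[-1.9080]
Step 4: x=[7.9409] v=[-1.9187]
Step 5: x=[7.4743] v=[-1.5553]
Step 6: x=[7.2077] v=[-0.8886]
Step 7: x=[7.1931] v=[-0.0486]
Step 8: x=[7.4334] v=[0.8009]
First v>=0 after going negative at step 8, time=2.4000

Answer: 2.4000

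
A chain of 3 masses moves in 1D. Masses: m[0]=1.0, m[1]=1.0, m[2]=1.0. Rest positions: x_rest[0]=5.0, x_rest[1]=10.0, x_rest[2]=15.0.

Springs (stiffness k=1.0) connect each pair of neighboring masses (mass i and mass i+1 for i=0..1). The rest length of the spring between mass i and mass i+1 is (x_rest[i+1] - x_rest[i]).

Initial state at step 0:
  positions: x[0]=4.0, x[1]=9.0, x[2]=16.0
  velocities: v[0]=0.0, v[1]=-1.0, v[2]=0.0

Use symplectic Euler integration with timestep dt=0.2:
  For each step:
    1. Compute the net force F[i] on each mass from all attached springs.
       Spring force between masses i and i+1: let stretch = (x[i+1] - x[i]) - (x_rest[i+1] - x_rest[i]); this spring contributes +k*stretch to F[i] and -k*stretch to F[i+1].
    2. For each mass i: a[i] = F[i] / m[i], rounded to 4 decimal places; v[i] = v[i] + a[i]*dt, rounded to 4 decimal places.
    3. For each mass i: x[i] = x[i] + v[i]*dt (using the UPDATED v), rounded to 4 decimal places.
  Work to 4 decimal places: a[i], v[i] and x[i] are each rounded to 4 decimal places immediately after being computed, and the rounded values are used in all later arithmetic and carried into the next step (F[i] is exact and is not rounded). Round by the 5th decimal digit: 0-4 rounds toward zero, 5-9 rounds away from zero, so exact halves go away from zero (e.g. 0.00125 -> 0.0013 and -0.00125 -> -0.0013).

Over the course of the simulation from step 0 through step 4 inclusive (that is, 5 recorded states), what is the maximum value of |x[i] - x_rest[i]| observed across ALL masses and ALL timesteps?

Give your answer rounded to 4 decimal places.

Step 0: x=[4.0000 9.0000 16.0000] v=[0.0000 -1.0000 0.0000]
Step 1: x=[4.0000 8.8800 15.9200] v=[0.0000 -0.6000 -0.4000]
Step 2: x=[3.9952 8.8464 15.7584] v=[-0.0240 -0.1680 -0.8080]
Step 3: x=[3.9844 8.8952 15.5203] v=[-0.0538 0.2442 -1.1904]
Step 4: x=[3.9701 9.0126 15.2172] v=[-0.0716 0.5871 -1.5154]
Max displacement = 1.1536

Answer: 1.1536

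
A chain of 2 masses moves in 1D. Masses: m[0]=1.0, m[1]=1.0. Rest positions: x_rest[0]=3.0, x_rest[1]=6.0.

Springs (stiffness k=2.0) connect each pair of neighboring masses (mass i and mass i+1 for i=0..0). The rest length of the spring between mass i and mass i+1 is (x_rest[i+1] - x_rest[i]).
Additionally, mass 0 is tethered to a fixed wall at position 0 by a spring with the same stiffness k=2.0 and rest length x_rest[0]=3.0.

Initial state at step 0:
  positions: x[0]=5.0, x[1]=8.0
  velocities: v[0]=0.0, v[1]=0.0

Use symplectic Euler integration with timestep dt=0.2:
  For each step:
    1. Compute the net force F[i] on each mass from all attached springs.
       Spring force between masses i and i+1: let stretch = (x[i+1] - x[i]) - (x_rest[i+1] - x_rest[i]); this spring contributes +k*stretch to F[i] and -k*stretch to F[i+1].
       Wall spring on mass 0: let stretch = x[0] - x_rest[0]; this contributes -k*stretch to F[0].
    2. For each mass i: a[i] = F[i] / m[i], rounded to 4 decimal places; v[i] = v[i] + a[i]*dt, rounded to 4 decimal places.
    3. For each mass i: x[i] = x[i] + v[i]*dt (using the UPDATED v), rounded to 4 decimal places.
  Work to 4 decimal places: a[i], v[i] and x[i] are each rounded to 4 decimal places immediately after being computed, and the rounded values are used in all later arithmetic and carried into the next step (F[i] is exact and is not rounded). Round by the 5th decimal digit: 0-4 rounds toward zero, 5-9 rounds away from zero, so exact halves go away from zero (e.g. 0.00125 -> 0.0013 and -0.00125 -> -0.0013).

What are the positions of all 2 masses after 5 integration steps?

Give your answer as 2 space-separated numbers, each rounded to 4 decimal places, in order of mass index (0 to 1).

Answer: 3.3620 7.6323

Derivation:
Step 0: x=[5.0000 8.0000] v=[0.0000 0.0000]
Step 1: x=[4.8400 8.0000] v=[-0.8000 0.0000]
Step 2: x=[4.5456 7.9872] v=[-1.4720 -0.0640]
Step 3: x=[4.1629 7.9391] v=[-1.9136 -0.2406]
Step 4: x=[3.7492 7.8289] v=[-2.0683 -0.5511]
Step 5: x=[3.3620 7.6323] v=[-1.9361 -0.9830]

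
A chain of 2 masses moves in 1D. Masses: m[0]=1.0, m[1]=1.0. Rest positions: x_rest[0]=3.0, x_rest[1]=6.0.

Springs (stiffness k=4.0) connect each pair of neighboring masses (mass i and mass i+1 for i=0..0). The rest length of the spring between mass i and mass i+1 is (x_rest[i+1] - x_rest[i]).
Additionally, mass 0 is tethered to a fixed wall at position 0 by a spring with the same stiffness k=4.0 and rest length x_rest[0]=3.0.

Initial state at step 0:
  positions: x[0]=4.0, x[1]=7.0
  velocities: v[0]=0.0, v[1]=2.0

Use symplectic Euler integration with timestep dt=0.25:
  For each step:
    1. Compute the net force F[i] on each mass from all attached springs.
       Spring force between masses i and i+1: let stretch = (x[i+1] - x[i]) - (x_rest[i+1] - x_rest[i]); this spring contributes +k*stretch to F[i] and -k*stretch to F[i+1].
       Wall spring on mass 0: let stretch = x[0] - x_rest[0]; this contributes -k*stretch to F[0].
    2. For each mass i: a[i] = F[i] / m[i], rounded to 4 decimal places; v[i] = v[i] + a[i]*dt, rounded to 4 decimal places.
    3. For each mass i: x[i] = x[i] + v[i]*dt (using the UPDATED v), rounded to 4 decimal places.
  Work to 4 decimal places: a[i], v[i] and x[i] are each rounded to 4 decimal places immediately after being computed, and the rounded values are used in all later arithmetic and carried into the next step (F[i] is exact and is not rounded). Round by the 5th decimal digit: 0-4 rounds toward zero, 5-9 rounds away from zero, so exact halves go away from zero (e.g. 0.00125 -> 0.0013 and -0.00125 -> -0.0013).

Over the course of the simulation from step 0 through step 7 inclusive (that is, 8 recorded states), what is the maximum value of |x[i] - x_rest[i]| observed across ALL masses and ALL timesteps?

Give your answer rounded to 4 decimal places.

Answer: 1.8125

Derivation:
Step 0: x=[4.0000 7.0000] v=[0.0000 2.0000]
Step 1: x=[3.7500 7.5000] v=[-1.0000 2.0000]
Step 2: x=[3.5000 7.8125] v=[-1.0000 1.2500]
Step 3: x=[3.4531 7.7969] v=[-0.1875 -0.0625]
Step 4: x=[3.6289 7.4453] v=[0.7032 -1.4063]
Step 5: x=[3.8516 6.8896] v=[0.8907 -2.2227]
Step 6: x=[3.8709 6.3244] v=[0.0771 -2.2607]
Step 7: x=[3.5358 5.8959] v=[-1.3403 -1.7142]
Max displacement = 1.8125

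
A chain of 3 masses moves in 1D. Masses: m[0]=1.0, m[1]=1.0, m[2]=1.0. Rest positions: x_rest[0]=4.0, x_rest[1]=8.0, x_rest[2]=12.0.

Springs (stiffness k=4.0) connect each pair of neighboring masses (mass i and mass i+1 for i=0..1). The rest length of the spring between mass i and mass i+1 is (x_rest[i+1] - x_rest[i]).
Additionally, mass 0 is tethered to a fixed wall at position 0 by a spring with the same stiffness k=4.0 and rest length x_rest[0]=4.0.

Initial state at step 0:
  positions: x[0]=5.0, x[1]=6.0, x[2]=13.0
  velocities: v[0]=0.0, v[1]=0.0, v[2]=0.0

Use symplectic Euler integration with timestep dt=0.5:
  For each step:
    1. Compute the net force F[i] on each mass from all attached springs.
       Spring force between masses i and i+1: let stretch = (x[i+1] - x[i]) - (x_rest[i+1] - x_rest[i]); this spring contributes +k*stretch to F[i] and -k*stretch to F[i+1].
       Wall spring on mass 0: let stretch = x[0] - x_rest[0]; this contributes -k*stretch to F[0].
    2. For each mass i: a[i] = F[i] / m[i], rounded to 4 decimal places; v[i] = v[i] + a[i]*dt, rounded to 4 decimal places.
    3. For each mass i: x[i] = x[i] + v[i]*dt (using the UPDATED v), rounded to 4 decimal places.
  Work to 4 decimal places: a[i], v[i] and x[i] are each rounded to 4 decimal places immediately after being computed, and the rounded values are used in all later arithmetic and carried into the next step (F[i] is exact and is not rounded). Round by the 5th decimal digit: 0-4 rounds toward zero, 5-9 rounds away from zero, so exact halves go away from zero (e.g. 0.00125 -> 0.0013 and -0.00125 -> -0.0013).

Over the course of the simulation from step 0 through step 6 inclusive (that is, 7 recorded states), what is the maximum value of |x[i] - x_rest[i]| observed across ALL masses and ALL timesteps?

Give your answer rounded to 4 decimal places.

Step 0: x=[5.0000 6.0000 13.0000] v=[0.0000 0.0000 0.0000]
Step 1: x=[1.0000 12.0000 10.0000] v=[-8.0000 12.0000 -6.0000]
Step 2: x=[7.0000 5.0000 13.0000] v=[12.0000 -14.0000 6.0000]
Step 3: x=[4.0000 8.0000 12.0000] v=[-6.0000 6.0000 -2.0000]
Step 4: x=[1.0000 11.0000 11.0000] v=[-6.0000 6.0000 -2.0000]
Step 5: x=[7.0000 4.0000 14.0000] v=[12.0000 -14.0000 6.0000]
Step 6: x=[3.0000 10.0000 11.0000] v=[-8.0000 12.0000 -6.0000]
Max displacement = 4.0000

Answer: 4.0000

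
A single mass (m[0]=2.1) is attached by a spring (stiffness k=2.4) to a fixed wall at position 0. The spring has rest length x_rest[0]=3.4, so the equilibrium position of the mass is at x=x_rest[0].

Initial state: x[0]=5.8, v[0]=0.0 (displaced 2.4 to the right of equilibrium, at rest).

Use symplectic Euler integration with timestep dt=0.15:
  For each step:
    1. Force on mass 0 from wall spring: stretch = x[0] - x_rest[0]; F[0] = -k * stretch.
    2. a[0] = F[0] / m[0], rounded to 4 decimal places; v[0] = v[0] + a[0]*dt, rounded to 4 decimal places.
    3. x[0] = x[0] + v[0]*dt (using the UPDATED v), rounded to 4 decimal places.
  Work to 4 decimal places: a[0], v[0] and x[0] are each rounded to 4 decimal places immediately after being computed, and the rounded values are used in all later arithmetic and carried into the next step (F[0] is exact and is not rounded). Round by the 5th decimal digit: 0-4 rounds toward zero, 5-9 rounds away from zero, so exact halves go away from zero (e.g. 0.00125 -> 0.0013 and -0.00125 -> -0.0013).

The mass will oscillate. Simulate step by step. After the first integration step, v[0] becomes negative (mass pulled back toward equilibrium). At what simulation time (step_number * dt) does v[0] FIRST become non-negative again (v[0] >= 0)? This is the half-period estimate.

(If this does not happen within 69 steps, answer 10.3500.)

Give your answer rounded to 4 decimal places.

Answer: 3.0000

Derivation:
Step 0: x=[5.8000] v=[0.0000]
Step 1: x=[5.7383] v=[-0.4114]
Step 2: x=[5.6165] v=[-0.8122]
Step 3: x=[5.4377] v=[-1.1922]
Step 4: x=[5.2065] v=[-1.5415]
Step 5: x=[4.9288] v=[-1.8512]
Step 6: x=[4.6118] v=[-2.1133]
Step 7: x=[4.2637] v=[-2.3210]
Step 8: x=[3.8933] v=[-2.4691]
Step 9: x=[3.5102] v=[-2.5537]
Step 10: x=[3.1243] v=[-2.5726]
Step 11: x=[2.7455] v=[-2.5253]
Step 12: x=[2.3835] v=[-2.4131]
Step 13: x=[2.0477] v=[-2.2388]
Step 14: x=[1.7467] v=[-2.0070]
Step 15: x=[1.4882] v=[-1.7236]
Step 16: x=[1.2788] v=[-1.3959]
Step 17: x=[1.1240] v=[-1.0323]
Step 18: x=[1.0277] v=[-0.6421]
Step 19: x=[0.9924] v=[-0.2354]
Step 20: x=[1.0190] v=[0.1773]
First v>=0 after going negative at step 20, time=3.0000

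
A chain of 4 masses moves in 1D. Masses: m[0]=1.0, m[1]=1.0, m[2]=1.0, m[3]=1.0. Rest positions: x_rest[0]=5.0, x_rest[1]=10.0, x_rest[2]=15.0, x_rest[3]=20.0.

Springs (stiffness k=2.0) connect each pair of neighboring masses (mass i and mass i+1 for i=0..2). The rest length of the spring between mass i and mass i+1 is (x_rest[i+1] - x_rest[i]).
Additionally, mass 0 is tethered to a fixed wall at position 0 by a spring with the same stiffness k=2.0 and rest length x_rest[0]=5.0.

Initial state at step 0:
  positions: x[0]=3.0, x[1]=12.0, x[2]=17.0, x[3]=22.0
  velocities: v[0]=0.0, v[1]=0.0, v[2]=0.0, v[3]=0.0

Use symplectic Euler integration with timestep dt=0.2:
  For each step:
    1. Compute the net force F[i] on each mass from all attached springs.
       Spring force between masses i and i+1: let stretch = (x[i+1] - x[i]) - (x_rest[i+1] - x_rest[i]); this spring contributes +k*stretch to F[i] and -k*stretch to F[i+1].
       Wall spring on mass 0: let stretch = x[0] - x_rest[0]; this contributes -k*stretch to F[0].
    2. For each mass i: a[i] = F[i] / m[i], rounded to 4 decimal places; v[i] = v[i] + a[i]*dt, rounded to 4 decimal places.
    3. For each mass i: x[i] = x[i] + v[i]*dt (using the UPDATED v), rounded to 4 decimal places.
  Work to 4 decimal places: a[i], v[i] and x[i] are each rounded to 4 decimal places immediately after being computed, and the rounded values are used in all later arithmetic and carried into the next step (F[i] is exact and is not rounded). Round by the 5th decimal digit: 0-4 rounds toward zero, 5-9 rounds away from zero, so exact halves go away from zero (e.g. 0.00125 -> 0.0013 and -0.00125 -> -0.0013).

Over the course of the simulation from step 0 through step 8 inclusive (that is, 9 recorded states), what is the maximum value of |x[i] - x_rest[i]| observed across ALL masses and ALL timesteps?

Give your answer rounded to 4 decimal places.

Step 0: x=[3.0000 12.0000 17.0000 22.0000] v=[0.0000 0.0000 0.0000 0.0000]
Step 1: x=[3.4800 11.6800 17.0000 22.0000] v=[2.4000 -1.6000 0.0000 0.0000]
Step 2: x=[4.3376 11.1296 16.9744 22.0000] v=[4.2880 -2.7520 -0.1280 0.0000]
Step 3: x=[5.3916 10.5034 16.8833 21.9980] v=[5.2698 -3.1309 -0.4557 -0.0102]
Step 4: x=[6.4232 9.9787 16.6909 21.9868] v=[5.1579 -2.6237 -0.9618 -0.0561]
Step 5: x=[7.2254 9.7065 16.3852 21.9519] v=[4.0108 -1.3610 -1.5283 -0.1745]
Step 6: x=[7.6480 9.7701 15.9906 21.8717] v=[2.1131 0.3180 -1.9731 -0.4012]
Step 7: x=[7.6285 10.1616 15.5688 21.7210] v=[-0.0973 1.9574 -2.1089 -0.7536]
Step 8: x=[7.2014 10.7830 15.2066 21.4781] v=[-2.1355 3.1070 -1.8109 -1.2145]
Max displacement = 2.6480

Answer: 2.6480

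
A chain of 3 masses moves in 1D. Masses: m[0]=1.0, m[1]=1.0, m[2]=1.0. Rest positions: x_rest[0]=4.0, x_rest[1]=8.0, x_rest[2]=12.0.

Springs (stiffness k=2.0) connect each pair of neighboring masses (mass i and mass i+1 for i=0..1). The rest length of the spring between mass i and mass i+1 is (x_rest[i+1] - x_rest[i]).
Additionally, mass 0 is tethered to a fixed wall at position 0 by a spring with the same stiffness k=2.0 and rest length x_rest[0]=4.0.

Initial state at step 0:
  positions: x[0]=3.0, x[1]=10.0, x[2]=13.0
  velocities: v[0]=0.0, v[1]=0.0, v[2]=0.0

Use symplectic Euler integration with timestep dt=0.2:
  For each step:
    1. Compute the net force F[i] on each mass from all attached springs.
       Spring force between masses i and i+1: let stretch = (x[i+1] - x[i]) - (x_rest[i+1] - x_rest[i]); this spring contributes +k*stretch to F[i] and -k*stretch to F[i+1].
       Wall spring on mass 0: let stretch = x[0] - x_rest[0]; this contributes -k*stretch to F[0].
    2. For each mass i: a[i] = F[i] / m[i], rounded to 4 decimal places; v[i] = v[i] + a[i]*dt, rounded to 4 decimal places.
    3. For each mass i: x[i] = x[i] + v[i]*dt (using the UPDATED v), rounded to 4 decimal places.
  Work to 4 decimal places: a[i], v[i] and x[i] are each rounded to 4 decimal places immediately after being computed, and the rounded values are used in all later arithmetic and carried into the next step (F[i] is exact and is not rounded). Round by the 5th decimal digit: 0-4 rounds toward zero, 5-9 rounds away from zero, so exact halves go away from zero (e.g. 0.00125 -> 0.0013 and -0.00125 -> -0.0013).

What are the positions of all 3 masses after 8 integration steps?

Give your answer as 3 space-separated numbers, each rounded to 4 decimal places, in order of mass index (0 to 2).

Answer: 5.0957 8.2424 12.3552

Derivation:
Step 0: x=[3.0000 10.0000 13.0000] v=[0.0000 0.0000 0.0000]
Step 1: x=[3.3200 9.6800 13.0800] v=[1.6000 -1.6000 0.4000]
Step 2: x=[3.8832 9.1232 13.2080] v=[2.8160 -2.7840 0.6400]
Step 3: x=[4.5549 8.4740 13.3292] v=[3.3587 -3.2461 0.6061]
Step 4: x=[5.1758 7.8997 13.3820] v=[3.1044 -2.8717 0.2640]
Step 5: x=[5.6005 7.5460 13.3162] v=[2.1236 -1.7683 -0.3289]
Step 6: x=[5.7328 7.4983 13.1088] v=[0.6616 -0.2384 -1.0370]
Step 7: x=[5.5477 7.7582 12.7726] v=[-0.9253 1.2996 -1.6812]
Step 8: x=[5.0957 8.2424 12.3552] v=[-2.2602 2.4212 -2.0870]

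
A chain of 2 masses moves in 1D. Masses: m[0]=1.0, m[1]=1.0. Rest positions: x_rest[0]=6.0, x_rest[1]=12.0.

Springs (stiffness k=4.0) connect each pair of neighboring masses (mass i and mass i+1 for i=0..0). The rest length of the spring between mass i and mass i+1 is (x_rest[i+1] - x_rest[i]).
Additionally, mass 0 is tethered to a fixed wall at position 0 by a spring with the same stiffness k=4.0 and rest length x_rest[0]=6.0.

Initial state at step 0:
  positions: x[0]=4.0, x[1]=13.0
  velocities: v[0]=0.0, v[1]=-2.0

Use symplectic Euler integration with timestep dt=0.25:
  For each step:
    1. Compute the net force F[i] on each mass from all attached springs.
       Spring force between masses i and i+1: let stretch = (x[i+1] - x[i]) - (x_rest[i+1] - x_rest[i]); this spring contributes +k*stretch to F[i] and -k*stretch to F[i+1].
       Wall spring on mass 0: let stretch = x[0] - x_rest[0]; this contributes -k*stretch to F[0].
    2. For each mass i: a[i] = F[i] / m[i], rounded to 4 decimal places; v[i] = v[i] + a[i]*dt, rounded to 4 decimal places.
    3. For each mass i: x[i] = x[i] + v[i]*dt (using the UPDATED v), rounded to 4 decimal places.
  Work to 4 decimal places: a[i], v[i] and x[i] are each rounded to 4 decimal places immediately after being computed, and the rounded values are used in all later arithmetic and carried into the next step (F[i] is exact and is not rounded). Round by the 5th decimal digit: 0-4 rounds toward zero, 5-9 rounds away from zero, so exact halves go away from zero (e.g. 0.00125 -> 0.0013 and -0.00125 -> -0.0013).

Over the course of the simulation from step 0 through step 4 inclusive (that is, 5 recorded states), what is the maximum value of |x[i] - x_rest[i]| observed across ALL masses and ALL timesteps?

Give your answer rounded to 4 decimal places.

Step 0: x=[4.0000 13.0000] v=[0.0000 -2.0000]
Step 1: x=[5.2500 11.7500] v=[5.0000 -5.0000]
Step 2: x=[6.8125 10.3750] v=[6.2500 -5.5000]
Step 3: x=[7.5625 9.6094] v=[3.0000 -3.0625]
Step 4: x=[6.9336 9.8321] v=[-2.5156 0.8906]
Max displacement = 2.3906

Answer: 2.3906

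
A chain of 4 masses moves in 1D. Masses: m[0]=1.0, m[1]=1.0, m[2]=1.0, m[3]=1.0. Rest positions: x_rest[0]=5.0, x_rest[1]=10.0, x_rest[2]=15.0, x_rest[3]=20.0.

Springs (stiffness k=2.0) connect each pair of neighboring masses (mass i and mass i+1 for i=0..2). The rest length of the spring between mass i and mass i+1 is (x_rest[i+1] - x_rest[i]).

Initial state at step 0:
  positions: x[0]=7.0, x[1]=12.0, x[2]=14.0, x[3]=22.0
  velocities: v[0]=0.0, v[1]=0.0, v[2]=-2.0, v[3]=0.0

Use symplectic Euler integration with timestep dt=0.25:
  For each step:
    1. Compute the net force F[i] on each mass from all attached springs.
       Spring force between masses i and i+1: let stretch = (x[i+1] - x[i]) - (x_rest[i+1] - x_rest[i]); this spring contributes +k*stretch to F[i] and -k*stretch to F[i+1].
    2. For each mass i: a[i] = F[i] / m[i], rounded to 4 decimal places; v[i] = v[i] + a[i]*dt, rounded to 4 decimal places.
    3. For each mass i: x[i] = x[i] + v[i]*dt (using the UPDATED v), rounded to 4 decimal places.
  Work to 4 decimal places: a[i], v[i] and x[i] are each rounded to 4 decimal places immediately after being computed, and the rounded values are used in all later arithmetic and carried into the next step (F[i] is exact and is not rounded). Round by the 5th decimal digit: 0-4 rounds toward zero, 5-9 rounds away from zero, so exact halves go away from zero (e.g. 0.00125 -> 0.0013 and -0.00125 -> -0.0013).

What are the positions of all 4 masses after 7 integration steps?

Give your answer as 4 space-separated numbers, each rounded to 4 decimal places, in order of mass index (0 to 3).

Step 0: x=[7.0000 12.0000 14.0000 22.0000] v=[0.0000 0.0000 -2.0000 0.0000]
Step 1: x=[7.0000 11.6250 14.2500 21.6250] v=[0.0000 -1.5000 1.0000 -1.5000]
Step 2: x=[6.9531 11.0000 15.0938 20.9531] v=[-0.1875 -2.5000 3.3750 -2.6875]
Step 3: x=[6.7871 10.3809 16.1583 20.1738] v=[-0.6641 -2.4766 4.2578 -3.1172]
Step 4: x=[6.4453 10.0347 17.0025 19.5176] v=[-1.3672 -1.3848 3.3769 -2.6250]
Step 5: x=[5.9272 10.1108 17.2902 19.1720] v=[-2.0725 0.3044 1.1506 -1.3826]
Step 6: x=[5.3070 10.5614 16.9157 19.2161] v=[-2.4807 1.8023 -1.4982 0.1765]
Step 7: x=[4.7186 11.1495 16.0344 19.5977] v=[-2.3535 2.3523 -3.5252 1.5263]

Answer: 4.7186 11.1495 16.0344 19.5977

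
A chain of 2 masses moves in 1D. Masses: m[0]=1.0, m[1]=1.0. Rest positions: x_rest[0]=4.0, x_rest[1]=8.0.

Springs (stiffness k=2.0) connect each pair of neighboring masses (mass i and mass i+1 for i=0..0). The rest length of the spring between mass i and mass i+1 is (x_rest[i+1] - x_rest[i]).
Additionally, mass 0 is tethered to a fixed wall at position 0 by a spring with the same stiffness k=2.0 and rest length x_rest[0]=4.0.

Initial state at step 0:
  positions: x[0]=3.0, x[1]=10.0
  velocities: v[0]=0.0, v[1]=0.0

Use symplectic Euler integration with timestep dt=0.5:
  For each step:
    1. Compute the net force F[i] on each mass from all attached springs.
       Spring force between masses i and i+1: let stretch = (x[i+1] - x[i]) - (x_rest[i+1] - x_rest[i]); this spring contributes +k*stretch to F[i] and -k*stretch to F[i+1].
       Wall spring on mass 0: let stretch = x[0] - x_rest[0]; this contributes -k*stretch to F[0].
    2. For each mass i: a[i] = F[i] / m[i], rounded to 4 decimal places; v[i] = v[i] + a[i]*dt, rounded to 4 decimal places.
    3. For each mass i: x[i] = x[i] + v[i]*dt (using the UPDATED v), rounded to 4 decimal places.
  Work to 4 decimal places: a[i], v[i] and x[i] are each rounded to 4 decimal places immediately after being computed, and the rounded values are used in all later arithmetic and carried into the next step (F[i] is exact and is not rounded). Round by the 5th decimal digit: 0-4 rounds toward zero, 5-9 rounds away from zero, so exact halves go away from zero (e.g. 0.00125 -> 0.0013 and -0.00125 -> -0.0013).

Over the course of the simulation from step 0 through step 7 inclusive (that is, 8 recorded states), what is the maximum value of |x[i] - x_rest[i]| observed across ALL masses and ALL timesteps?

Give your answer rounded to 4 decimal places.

Answer: 2.2812

Derivation:
Step 0: x=[3.0000 10.0000] v=[0.0000 0.0000]
Step 1: x=[5.0000 8.5000] v=[4.0000 -3.0000]
Step 2: x=[6.2500 7.2500] v=[2.5000 -2.5000]
Step 3: x=[4.8750 7.5000] v=[-2.7500 0.5000]
Step 4: x=[2.3750 8.4375] v=[-5.0000 1.8750]
Step 5: x=[1.7188 8.3438] v=[-1.3125 -0.1875]
Step 6: x=[3.5157 6.9376] v=[3.5937 -2.8125]
Step 7: x=[5.2657 5.8204] v=[3.4999 -2.2344]
Max displacement = 2.2812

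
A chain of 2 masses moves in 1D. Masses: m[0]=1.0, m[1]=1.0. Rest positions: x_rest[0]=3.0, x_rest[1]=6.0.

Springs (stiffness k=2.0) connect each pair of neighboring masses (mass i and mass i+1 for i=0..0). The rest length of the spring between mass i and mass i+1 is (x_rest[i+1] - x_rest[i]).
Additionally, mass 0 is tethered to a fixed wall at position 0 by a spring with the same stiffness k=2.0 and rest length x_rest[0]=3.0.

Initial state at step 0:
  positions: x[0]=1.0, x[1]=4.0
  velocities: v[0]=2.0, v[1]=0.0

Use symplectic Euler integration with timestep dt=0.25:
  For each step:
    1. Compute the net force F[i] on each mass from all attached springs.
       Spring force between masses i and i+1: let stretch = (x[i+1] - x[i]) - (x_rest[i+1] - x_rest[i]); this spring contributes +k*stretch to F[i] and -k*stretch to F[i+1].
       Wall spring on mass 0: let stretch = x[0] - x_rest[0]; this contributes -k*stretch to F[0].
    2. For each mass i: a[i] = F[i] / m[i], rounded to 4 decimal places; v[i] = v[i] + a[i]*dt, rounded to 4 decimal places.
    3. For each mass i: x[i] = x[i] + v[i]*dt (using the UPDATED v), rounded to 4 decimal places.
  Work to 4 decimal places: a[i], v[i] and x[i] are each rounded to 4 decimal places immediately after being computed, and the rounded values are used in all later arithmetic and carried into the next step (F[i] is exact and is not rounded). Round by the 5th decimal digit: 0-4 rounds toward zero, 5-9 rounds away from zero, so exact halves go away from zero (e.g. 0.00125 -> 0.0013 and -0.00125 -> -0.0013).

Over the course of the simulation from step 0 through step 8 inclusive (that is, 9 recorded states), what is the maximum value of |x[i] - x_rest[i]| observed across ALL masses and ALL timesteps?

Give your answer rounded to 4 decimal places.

Answer: 2.1715

Derivation:
Step 0: x=[1.0000 4.0000] v=[2.0000 0.0000]
Step 1: x=[1.7500 4.0000] v=[3.0000 0.0000]
Step 2: x=[2.5625 4.0938] v=[3.2500 0.3750]
Step 3: x=[3.2461 4.3712] v=[2.7344 1.1094]
Step 4: x=[3.6646 4.8829] v=[1.6739 2.0469]
Step 5: x=[3.7773 5.6174] v=[0.4508 2.9378]
Step 6: x=[3.6479 6.4969] v=[-0.5178 3.5178]
Step 7: x=[3.4186 7.3952] v=[-0.9173 3.5933]
Step 8: x=[3.2590 8.1715] v=[-0.6383 3.1050]
Max displacement = 2.1715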